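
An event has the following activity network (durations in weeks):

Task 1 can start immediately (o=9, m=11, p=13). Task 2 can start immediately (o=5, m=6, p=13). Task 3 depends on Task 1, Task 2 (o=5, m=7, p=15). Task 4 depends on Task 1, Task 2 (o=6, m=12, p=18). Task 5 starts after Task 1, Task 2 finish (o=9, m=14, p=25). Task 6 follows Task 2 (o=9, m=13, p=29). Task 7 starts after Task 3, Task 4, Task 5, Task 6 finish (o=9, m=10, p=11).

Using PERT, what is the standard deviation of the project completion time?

te_Task 1 = (9 + 4·11 + 13)/6 = 66/6 = 11; σ²_Task 1 = ((13−9)/6)² = 0.444
te_Task 2 = (5 + 4·6 + 13)/6 = 42/6 = 7; σ²_Task 2 = ((13−5)/6)² = 1.778
te_Task 3 = (5 + 4·7 + 15)/6 = 48/6 = 8; σ²_Task 3 = ((15−5)/6)² = 2.778
te_Task 4 = (6 + 4·12 + 18)/6 = 72/6 = 12; σ²_Task 4 = ((18−6)/6)² = 4.000
te_Task 5 = (9 + 4·14 + 25)/6 = 90/6 = 15; σ²_Task 5 = ((25−9)/6)² = 7.111
te_Task 6 = (9 + 4·13 + 29)/6 = 90/6 = 15; σ²_Task 6 = ((29−9)/6)² = 11.111
te_Task 7 = (9 + 4·10 + 11)/6 = 60/6 = 10; σ²_Task 7 = ((11−9)/6)² = 0.111

Forward pass:
ES_Task 1 = 0; EF_Task 1 = 11
ES_Task 2 = 0; EF_Task 2 = 7
ES_Task 3 = max(EF_Task 1=11, EF_Task 2=7) = 11; EF_Task 3 = 11+8 = 19
ES_Task 4 = max(EF_Task 1=11, EF_Task 2=7) = 11; EF_Task 4 = 11+12 = 23
ES_Task 5 = max(EF_Task 1=11, EF_Task 2=7) = 11; EF_Task 5 = 11+15 = 26
ES_Task 6 = 7; EF_Task 6 = 7+15 = 22
ES_Task 7 = max(EF_Task 3=19, EF_Task 4=23, EF_Task 5=26, EF_Task 6=22) = 26; EF_Task 7 = 26+10 = 36
Expected project duration μ = 36 weeks. Critical path: Task 1 → Task 5 → Task 7.

Variance along critical path = 0.444 + 7.111 + 0.111 = 7.667
σ = √7.667 = 2.769 weeks

2.77 weeks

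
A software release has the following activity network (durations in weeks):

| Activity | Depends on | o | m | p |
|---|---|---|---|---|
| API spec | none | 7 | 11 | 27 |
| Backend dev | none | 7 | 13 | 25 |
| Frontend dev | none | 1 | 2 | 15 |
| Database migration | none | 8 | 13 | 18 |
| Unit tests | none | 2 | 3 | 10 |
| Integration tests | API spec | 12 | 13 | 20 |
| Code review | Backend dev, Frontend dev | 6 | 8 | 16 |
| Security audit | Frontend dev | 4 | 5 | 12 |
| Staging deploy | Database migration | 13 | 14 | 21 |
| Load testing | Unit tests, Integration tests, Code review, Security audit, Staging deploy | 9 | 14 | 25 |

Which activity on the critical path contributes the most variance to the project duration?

te_API spec = (7 + 4·11 + 27)/6 = 78/6 = 13; σ²_API spec = ((27−7)/6)² = 11.111
te_Backend dev = (7 + 4·13 + 25)/6 = 84/6 = 14; σ²_Backend dev = ((25−7)/6)² = 9.000
te_Frontend dev = (1 + 4·2 + 15)/6 = 24/6 = 4; σ²_Frontend dev = ((15−1)/6)² = 5.444
te_Database migration = (8 + 4·13 + 18)/6 = 78/6 = 13; σ²_Database migration = ((18−8)/6)² = 2.778
te_Unit tests = (2 + 4·3 + 10)/6 = 24/6 = 4; σ²_Unit tests = ((10−2)/6)² = 1.778
te_Integration tests = (12 + 4·13 + 20)/6 = 84/6 = 14; σ²_Integration tests = ((20−12)/6)² = 1.778
te_Code review = (6 + 4·8 + 16)/6 = 54/6 = 9; σ²_Code review = ((16−6)/6)² = 2.778
te_Security audit = (4 + 4·5 + 12)/6 = 36/6 = 6; σ²_Security audit = ((12−4)/6)² = 1.778
te_Staging deploy = (13 + 4·14 + 21)/6 = 90/6 = 15; σ²_Staging deploy = ((21−13)/6)² = 1.778
te_Load testing = (9 + 4·14 + 25)/6 = 90/6 = 15; σ²_Load testing = ((25−9)/6)² = 7.111

Forward pass:
ES_API spec = 0; EF_API spec = 13
ES_Backend dev = 0; EF_Backend dev = 14
ES_Frontend dev = 0; EF_Frontend dev = 4
ES_Database migration = 0; EF_Database migration = 13
ES_Unit tests = 0; EF_Unit tests = 4
ES_Integration tests = 13; EF_Integration tests = 13+14 = 27
ES_Code review = max(EF_Backend dev=14, EF_Frontend dev=4) = 14; EF_Code review = 14+9 = 23
ES_Security audit = 4; EF_Security audit = 4+6 = 10
ES_Staging deploy = 13; EF_Staging deploy = 13+15 = 28
ES_Load testing = max(EF_Unit tests=4, EF_Integration tests=27, EF_Code review=23, EF_Security audit=10, EF_Staging deploy=28) = 28; EF_Load testing = 28+15 = 43
Expected project duration μ = 43 weeks. Critical path: Database migration → Staging deploy → Load testing.

Variances on critical path: σ²_Database migration=2.778, σ²_Staging deploy=1.778, σ²_Load testing=7.111.
Largest is σ²_Load testing = 7.111.

Load testing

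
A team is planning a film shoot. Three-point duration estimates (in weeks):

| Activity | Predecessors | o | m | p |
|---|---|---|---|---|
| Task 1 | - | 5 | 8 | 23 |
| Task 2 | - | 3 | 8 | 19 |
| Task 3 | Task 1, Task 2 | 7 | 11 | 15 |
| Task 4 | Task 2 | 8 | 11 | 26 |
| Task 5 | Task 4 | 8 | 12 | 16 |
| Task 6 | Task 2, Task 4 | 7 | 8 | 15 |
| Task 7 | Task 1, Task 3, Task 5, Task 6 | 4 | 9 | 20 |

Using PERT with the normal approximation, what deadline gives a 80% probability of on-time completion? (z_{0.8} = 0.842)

te_Task 1 = (5 + 4·8 + 23)/6 = 60/6 = 10; σ²_Task 1 = ((23−5)/6)² = 9.000
te_Task 2 = (3 + 4·8 + 19)/6 = 54/6 = 9; σ²_Task 2 = ((19−3)/6)² = 7.111
te_Task 3 = (7 + 4·11 + 15)/6 = 66/6 = 11; σ²_Task 3 = ((15−7)/6)² = 1.778
te_Task 4 = (8 + 4·11 + 26)/6 = 78/6 = 13; σ²_Task 4 = ((26−8)/6)² = 9.000
te_Task 5 = (8 + 4·12 + 16)/6 = 72/6 = 12; σ²_Task 5 = ((16−8)/6)² = 1.778
te_Task 6 = (7 + 4·8 + 15)/6 = 54/6 = 9; σ²_Task 6 = ((15−7)/6)² = 1.778
te_Task 7 = (4 + 4·9 + 20)/6 = 60/6 = 10; σ²_Task 7 = ((20−4)/6)² = 7.111

Forward pass:
ES_Task 1 = 0; EF_Task 1 = 10
ES_Task 2 = 0; EF_Task 2 = 9
ES_Task 3 = max(EF_Task 1=10, EF_Task 2=9) = 10; EF_Task 3 = 10+11 = 21
ES_Task 4 = 9; EF_Task 4 = 9+13 = 22
ES_Task 5 = 22; EF_Task 5 = 22+12 = 34
ES_Task 6 = max(EF_Task 2=9, EF_Task 4=22) = 22; EF_Task 6 = 22+9 = 31
ES_Task 7 = max(EF_Task 1=10, EF_Task 3=21, EF_Task 5=34, EF_Task 6=31) = 34; EF_Task 7 = 34+10 = 44
Expected project duration μ = 44 weeks. Critical path: Task 2 → Task 4 → Task 5 → Task 7.

Variance along critical path = 7.111 + 9.000 + 1.778 + 7.111 = 25.000; σ = 5.000 weeks.
D = μ + z·σ = 44 + 0.842·5.000 = 48.2 weeks

48.2 weeks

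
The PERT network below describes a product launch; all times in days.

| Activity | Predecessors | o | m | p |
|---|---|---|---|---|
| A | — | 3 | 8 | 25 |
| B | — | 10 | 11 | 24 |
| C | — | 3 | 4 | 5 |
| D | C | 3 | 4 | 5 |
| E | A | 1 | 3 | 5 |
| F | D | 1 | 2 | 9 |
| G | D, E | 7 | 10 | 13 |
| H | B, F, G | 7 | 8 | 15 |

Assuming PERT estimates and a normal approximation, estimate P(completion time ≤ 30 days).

0.312

te_A = (3 + 4·8 + 25)/6 = 60/6 = 10; σ²_A = ((25−3)/6)² = 13.444
te_B = (10 + 4·11 + 24)/6 = 78/6 = 13; σ²_B = ((24−10)/6)² = 5.444
te_C = (3 + 4·4 + 5)/6 = 24/6 = 4; σ²_C = ((5−3)/6)² = 0.111
te_D = (3 + 4·4 + 5)/6 = 24/6 = 4; σ²_D = ((5−3)/6)² = 0.111
te_E = (1 + 4·3 + 5)/6 = 18/6 = 3; σ²_E = ((5−1)/6)² = 0.444
te_F = (1 + 4·2 + 9)/6 = 18/6 = 3; σ²_F = ((9−1)/6)² = 1.778
te_G = (7 + 4·10 + 13)/6 = 60/6 = 10; σ²_G = ((13−7)/6)² = 1.000
te_H = (7 + 4·8 + 15)/6 = 54/6 = 9; σ²_H = ((15−7)/6)² = 1.778

Forward pass:
ES_A = 0; EF_A = 10
ES_B = 0; EF_B = 13
ES_C = 0; EF_C = 4
ES_D = 4; EF_D = 4+4 = 8
ES_E = 10; EF_E = 10+3 = 13
ES_F = 8; EF_F = 8+3 = 11
ES_G = max(EF_D=8, EF_E=13) = 13; EF_G = 13+10 = 23
ES_H = max(EF_B=13, EF_F=11, EF_G=23) = 23; EF_H = 23+9 = 32
Expected project duration μ = 32 days. Critical path: A → E → G → H.

Variance along critical path = 13.444 + 0.444 + 1.000 + 1.778 = 16.667; σ = √16.667 = 4.082 days.
Z = (30 − 32) / 4.082 = -0.490
P(T ≤ 30) = Φ(-0.490) ≈ 0.312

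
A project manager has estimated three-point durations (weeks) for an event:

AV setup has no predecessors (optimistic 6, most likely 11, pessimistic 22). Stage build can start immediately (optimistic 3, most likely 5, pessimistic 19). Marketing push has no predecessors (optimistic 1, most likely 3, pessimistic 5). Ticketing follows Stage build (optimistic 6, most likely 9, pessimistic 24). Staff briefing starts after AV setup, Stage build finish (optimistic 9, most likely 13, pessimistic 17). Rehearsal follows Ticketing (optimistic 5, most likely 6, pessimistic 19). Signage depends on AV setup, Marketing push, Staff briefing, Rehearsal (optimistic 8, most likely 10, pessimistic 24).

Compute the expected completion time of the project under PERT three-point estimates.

38 weeks

te_AV setup = (6 + 4·11 + 22)/6 = 72/6 = 12
te_Stage build = (3 + 4·5 + 19)/6 = 42/6 = 7
te_Marketing push = (1 + 4·3 + 5)/6 = 18/6 = 3
te_Ticketing = (6 + 4·9 + 24)/6 = 66/6 = 11
te_Staff briefing = (9 + 4·13 + 17)/6 = 78/6 = 13
te_Rehearsal = (5 + 4·6 + 19)/6 = 48/6 = 8
te_Signage = (8 + 4·10 + 24)/6 = 72/6 = 12

Forward pass:
ES_AV setup = 0; EF_AV setup = 12
ES_Stage build = 0; EF_Stage build = 7
ES_Marketing push = 0; EF_Marketing push = 3
ES_Ticketing = 7; EF_Ticketing = 7+11 = 18
ES_Staff briefing = max(EF_AV setup=12, EF_Stage build=7) = 12; EF_Staff briefing = 12+13 = 25
ES_Rehearsal = 18; EF_Rehearsal = 18+8 = 26
ES_Signage = max(EF_AV setup=12, EF_Marketing push=3, EF_Staff briefing=25, EF_Rehearsal=26) = 26; EF_Signage = 26+12 = 38
Expected project duration μ = 38 weeks. Critical path: Stage build → Ticketing → Rehearsal → Signage.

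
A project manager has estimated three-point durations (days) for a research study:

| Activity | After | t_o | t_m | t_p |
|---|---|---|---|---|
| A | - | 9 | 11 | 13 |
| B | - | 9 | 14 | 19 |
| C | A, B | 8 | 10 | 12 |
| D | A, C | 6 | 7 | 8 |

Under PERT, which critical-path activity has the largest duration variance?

te_A = (9 + 4·11 + 13)/6 = 66/6 = 11; σ²_A = ((13−9)/6)² = 0.444
te_B = (9 + 4·14 + 19)/6 = 84/6 = 14; σ²_B = ((19−9)/6)² = 2.778
te_C = (8 + 4·10 + 12)/6 = 60/6 = 10; σ²_C = ((12−8)/6)² = 0.444
te_D = (6 + 4·7 + 8)/6 = 42/6 = 7; σ²_D = ((8−6)/6)² = 0.111

Forward pass:
ES_A = 0; EF_A = 11
ES_B = 0; EF_B = 14
ES_C = max(EF_A=11, EF_B=14) = 14; EF_C = 14+10 = 24
ES_D = max(EF_A=11, EF_C=24) = 24; EF_D = 24+7 = 31
Expected project duration μ = 31 days. Critical path: B → C → D.

Variances on critical path: σ²_B=2.778, σ²_C=0.444, σ²_D=0.111.
Largest is σ²_B = 2.778.

B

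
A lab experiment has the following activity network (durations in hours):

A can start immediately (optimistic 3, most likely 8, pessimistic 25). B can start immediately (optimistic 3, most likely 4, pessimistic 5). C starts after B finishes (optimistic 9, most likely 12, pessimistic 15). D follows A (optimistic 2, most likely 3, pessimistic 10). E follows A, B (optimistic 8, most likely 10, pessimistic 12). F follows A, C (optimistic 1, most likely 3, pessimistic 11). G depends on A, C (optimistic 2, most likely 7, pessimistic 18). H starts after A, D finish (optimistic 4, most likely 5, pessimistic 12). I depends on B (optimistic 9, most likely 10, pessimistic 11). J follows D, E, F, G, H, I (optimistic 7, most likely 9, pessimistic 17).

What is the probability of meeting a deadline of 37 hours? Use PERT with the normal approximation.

te_A = (3 + 4·8 + 25)/6 = 60/6 = 10; σ²_A = ((25−3)/6)² = 13.444
te_B = (3 + 4·4 + 5)/6 = 24/6 = 4; σ²_B = ((5−3)/6)² = 0.111
te_C = (9 + 4·12 + 15)/6 = 72/6 = 12; σ²_C = ((15−9)/6)² = 1.000
te_D = (2 + 4·3 + 10)/6 = 24/6 = 4; σ²_D = ((10−2)/6)² = 1.778
te_E = (8 + 4·10 + 12)/6 = 60/6 = 10; σ²_E = ((12−8)/6)² = 0.444
te_F = (1 + 4·3 + 11)/6 = 24/6 = 4; σ²_F = ((11−1)/6)² = 2.778
te_G = (2 + 4·7 + 18)/6 = 48/6 = 8; σ²_G = ((18−2)/6)² = 7.111
te_H = (4 + 4·5 + 12)/6 = 36/6 = 6; σ²_H = ((12−4)/6)² = 1.778
te_I = (9 + 4·10 + 11)/6 = 60/6 = 10; σ²_I = ((11−9)/6)² = 0.111
te_J = (7 + 4·9 + 17)/6 = 60/6 = 10; σ²_J = ((17−7)/6)² = 2.778

Forward pass:
ES_A = 0; EF_A = 10
ES_B = 0; EF_B = 4
ES_C = 4; EF_C = 4+12 = 16
ES_D = 10; EF_D = 10+4 = 14
ES_E = max(EF_A=10, EF_B=4) = 10; EF_E = 10+10 = 20
ES_F = max(EF_A=10, EF_C=16) = 16; EF_F = 16+4 = 20
ES_G = max(EF_A=10, EF_C=16) = 16; EF_G = 16+8 = 24
ES_H = max(EF_A=10, EF_D=14) = 14; EF_H = 14+6 = 20
ES_I = 4; EF_I = 4+10 = 14
ES_J = max(EF_D=14, EF_E=20, EF_F=20, EF_G=24, EF_H=20, EF_I=14) = 24; EF_J = 24+10 = 34
Expected project duration μ = 34 hours. Critical path: B → C → G → J.

Variance along critical path = 0.111 + 1.000 + 7.111 + 2.778 = 11.000; σ = √11.000 = 3.317 hours.
Z = (37 − 34) / 3.317 = 0.905
P(T ≤ 37) = Φ(0.905) ≈ 0.817

0.817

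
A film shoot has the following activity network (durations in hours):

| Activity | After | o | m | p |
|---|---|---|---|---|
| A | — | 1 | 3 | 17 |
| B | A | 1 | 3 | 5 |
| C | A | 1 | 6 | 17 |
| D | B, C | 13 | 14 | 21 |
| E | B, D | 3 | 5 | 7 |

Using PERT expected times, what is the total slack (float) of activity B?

4 hours

te_A = (1 + 4·3 + 17)/6 = 30/6 = 5
te_B = (1 + 4·3 + 5)/6 = 18/6 = 3
te_C = (1 + 4·6 + 17)/6 = 42/6 = 7
te_D = (13 + 4·14 + 21)/6 = 90/6 = 15
te_E = (3 + 4·5 + 7)/6 = 30/6 = 5

Forward pass:
ES_A = 0; EF_A = 5
ES_B = 5; EF_B = 5+3 = 8
ES_C = 5; EF_C = 5+7 = 12
ES_D = max(EF_B=8, EF_C=12) = 12; EF_D = 12+15 = 27
ES_E = max(EF_B=8, EF_D=27) = 27; EF_E = 27+5 = 32
Expected project duration μ = 32 hours. Critical path: A → C → D → E.

Backward pass:
LF_E = 32; LS_E = 32−5 = 27
LF_D = LS_E = 27; LS_D = 27−15 = 12
LF_C = LS_D = 12; LS_C = 12−7 = 5
LF_B = min(LS_D=12, LS_E=27) = 12; LS_B = 12−3 = 9
LF_A = min(LS_B=9, LS_C=5) = 5; LS_A = 5−5 = 0
Slack_B = LS_B − ES_B = 9 − 5 = 4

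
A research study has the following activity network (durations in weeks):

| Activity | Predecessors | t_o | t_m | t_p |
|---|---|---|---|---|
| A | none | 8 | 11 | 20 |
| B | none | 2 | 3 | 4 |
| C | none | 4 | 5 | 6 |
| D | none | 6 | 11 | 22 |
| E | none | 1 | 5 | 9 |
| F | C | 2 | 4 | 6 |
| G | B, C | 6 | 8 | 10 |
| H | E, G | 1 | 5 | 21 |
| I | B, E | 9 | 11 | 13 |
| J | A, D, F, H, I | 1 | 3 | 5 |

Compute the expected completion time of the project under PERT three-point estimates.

te_A = (8 + 4·11 + 20)/6 = 72/6 = 12
te_B = (2 + 4·3 + 4)/6 = 18/6 = 3
te_C = (4 + 4·5 + 6)/6 = 30/6 = 5
te_D = (6 + 4·11 + 22)/6 = 72/6 = 12
te_E = (1 + 4·5 + 9)/6 = 30/6 = 5
te_F = (2 + 4·4 + 6)/6 = 24/6 = 4
te_G = (6 + 4·8 + 10)/6 = 48/6 = 8
te_H = (1 + 4·5 + 21)/6 = 42/6 = 7
te_I = (9 + 4·11 + 13)/6 = 66/6 = 11
te_J = (1 + 4·3 + 5)/6 = 18/6 = 3

Forward pass:
ES_A = 0; EF_A = 12
ES_B = 0; EF_B = 3
ES_C = 0; EF_C = 5
ES_D = 0; EF_D = 12
ES_E = 0; EF_E = 5
ES_F = 5; EF_F = 5+4 = 9
ES_G = max(EF_B=3, EF_C=5) = 5; EF_G = 5+8 = 13
ES_H = max(EF_E=5, EF_G=13) = 13; EF_H = 13+7 = 20
ES_I = max(EF_B=3, EF_E=5) = 5; EF_I = 5+11 = 16
ES_J = max(EF_A=12, EF_D=12, EF_F=9, EF_H=20, EF_I=16) = 20; EF_J = 20+3 = 23
Expected project duration μ = 23 weeks. Critical path: C → G → H → J.

23 weeks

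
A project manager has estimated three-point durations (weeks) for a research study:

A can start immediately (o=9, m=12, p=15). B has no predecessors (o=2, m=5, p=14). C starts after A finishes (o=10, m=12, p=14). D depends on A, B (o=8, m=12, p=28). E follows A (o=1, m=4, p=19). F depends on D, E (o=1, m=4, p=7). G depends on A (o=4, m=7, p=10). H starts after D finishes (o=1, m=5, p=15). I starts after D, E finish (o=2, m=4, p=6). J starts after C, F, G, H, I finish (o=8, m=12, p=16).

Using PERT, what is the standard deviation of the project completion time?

te_A = (9 + 4·12 + 15)/6 = 72/6 = 12; σ²_A = ((15−9)/6)² = 1.000
te_B = (2 + 4·5 + 14)/6 = 36/6 = 6; σ²_B = ((14−2)/6)² = 4.000
te_C = (10 + 4·12 + 14)/6 = 72/6 = 12; σ²_C = ((14−10)/6)² = 0.444
te_D = (8 + 4·12 + 28)/6 = 84/6 = 14; σ²_D = ((28−8)/6)² = 11.111
te_E = (1 + 4·4 + 19)/6 = 36/6 = 6; σ²_E = ((19−1)/6)² = 9.000
te_F = (1 + 4·4 + 7)/6 = 24/6 = 4; σ²_F = ((7−1)/6)² = 1.000
te_G = (4 + 4·7 + 10)/6 = 42/6 = 7; σ²_G = ((10−4)/6)² = 1.000
te_H = (1 + 4·5 + 15)/6 = 36/6 = 6; σ²_H = ((15−1)/6)² = 5.444
te_I = (2 + 4·4 + 6)/6 = 24/6 = 4; σ²_I = ((6−2)/6)² = 0.444
te_J = (8 + 4·12 + 16)/6 = 72/6 = 12; σ²_J = ((16−8)/6)² = 1.778

Forward pass:
ES_A = 0; EF_A = 12
ES_B = 0; EF_B = 6
ES_C = 12; EF_C = 12+12 = 24
ES_D = max(EF_A=12, EF_B=6) = 12; EF_D = 12+14 = 26
ES_E = 12; EF_E = 12+6 = 18
ES_F = max(EF_D=26, EF_E=18) = 26; EF_F = 26+4 = 30
ES_G = 12; EF_G = 12+7 = 19
ES_H = 26; EF_H = 26+6 = 32
ES_I = max(EF_D=26, EF_E=18) = 26; EF_I = 26+4 = 30
ES_J = max(EF_C=24, EF_F=30, EF_G=19, EF_H=32, EF_I=30) = 32; EF_J = 32+12 = 44
Expected project duration μ = 44 weeks. Critical path: A → D → H → J.

Variance along critical path = 1.000 + 11.111 + 5.444 + 1.778 = 19.333
σ = √19.333 = 4.397 weeks

4.40 weeks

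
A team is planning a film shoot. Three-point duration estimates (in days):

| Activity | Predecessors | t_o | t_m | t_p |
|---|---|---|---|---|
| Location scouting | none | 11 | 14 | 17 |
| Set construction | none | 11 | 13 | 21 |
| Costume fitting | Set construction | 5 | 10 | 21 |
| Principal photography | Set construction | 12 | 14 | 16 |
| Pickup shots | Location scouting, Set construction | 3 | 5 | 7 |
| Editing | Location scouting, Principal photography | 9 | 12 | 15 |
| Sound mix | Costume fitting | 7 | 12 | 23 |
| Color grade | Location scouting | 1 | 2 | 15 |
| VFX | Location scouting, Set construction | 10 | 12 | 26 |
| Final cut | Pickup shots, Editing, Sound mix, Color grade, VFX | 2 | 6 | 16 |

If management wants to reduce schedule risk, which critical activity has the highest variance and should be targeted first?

te_Location scouting = (11 + 4·14 + 17)/6 = 84/6 = 14; σ²_Location scouting = ((17−11)/6)² = 1.000
te_Set construction = (11 + 4·13 + 21)/6 = 84/6 = 14; σ²_Set construction = ((21−11)/6)² = 2.778
te_Costume fitting = (5 + 4·10 + 21)/6 = 66/6 = 11; σ²_Costume fitting = ((21−5)/6)² = 7.111
te_Principal photography = (12 + 4·14 + 16)/6 = 84/6 = 14; σ²_Principal photography = ((16−12)/6)² = 0.444
te_Pickup shots = (3 + 4·5 + 7)/6 = 30/6 = 5; σ²_Pickup shots = ((7−3)/6)² = 0.444
te_Editing = (9 + 4·12 + 15)/6 = 72/6 = 12; σ²_Editing = ((15−9)/6)² = 1.000
te_Sound mix = (7 + 4·12 + 23)/6 = 78/6 = 13; σ²_Sound mix = ((23−7)/6)² = 7.111
te_Color grade = (1 + 4·2 + 15)/6 = 24/6 = 4; σ²_Color grade = ((15−1)/6)² = 5.444
te_VFX = (10 + 4·12 + 26)/6 = 84/6 = 14; σ²_VFX = ((26−10)/6)² = 7.111
te_Final cut = (2 + 4·6 + 16)/6 = 42/6 = 7; σ²_Final cut = ((16−2)/6)² = 5.444

Forward pass:
ES_Location scouting = 0; EF_Location scouting = 14
ES_Set construction = 0; EF_Set construction = 14
ES_Costume fitting = 14; EF_Costume fitting = 14+11 = 25
ES_Principal photography = 14; EF_Principal photography = 14+14 = 28
ES_Pickup shots = max(EF_Location scouting=14, EF_Set construction=14) = 14; EF_Pickup shots = 14+5 = 19
ES_Editing = max(EF_Location scouting=14, EF_Principal photography=28) = 28; EF_Editing = 28+12 = 40
ES_Sound mix = 25; EF_Sound mix = 25+13 = 38
ES_Color grade = 14; EF_Color grade = 14+4 = 18
ES_VFX = max(EF_Location scouting=14, EF_Set construction=14) = 14; EF_VFX = 14+14 = 28
ES_Final cut = max(EF_Pickup shots=19, EF_Editing=40, EF_Sound mix=38, EF_Color grade=18, EF_VFX=28) = 40; EF_Final cut = 40+7 = 47
Expected project duration μ = 47 days. Critical path: Set construction → Principal photography → Editing → Final cut.

Variances on critical path: σ²_Set construction=2.778, σ²_Principal photography=0.444, σ²_Editing=1.000, σ²_Final cut=5.444.
Largest is σ²_Final cut = 5.444.

Final cut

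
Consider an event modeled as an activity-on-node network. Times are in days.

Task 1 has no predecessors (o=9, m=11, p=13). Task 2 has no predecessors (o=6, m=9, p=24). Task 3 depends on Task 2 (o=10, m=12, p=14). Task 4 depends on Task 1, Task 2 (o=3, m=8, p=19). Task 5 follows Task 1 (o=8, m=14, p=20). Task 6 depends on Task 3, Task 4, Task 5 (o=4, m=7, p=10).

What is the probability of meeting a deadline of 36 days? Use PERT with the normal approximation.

0.957

te_Task 1 = (9 + 4·11 + 13)/6 = 66/6 = 11; σ²_Task 1 = ((13−9)/6)² = 0.444
te_Task 2 = (6 + 4·9 + 24)/6 = 66/6 = 11; σ²_Task 2 = ((24−6)/6)² = 9.000
te_Task 3 = (10 + 4·12 + 14)/6 = 72/6 = 12; σ²_Task 3 = ((14−10)/6)² = 0.444
te_Task 4 = (3 + 4·8 + 19)/6 = 54/6 = 9; σ²_Task 4 = ((19−3)/6)² = 7.111
te_Task 5 = (8 + 4·14 + 20)/6 = 84/6 = 14; σ²_Task 5 = ((20−8)/6)² = 4.000
te_Task 6 = (4 + 4·7 + 10)/6 = 42/6 = 7; σ²_Task 6 = ((10−4)/6)² = 1.000

Forward pass:
ES_Task 1 = 0; EF_Task 1 = 11
ES_Task 2 = 0; EF_Task 2 = 11
ES_Task 3 = 11; EF_Task 3 = 11+12 = 23
ES_Task 4 = max(EF_Task 1=11, EF_Task 2=11) = 11; EF_Task 4 = 11+9 = 20
ES_Task 5 = 11; EF_Task 5 = 11+14 = 25
ES_Task 6 = max(EF_Task 3=23, EF_Task 4=20, EF_Task 5=25) = 25; EF_Task 6 = 25+7 = 32
Expected project duration μ = 32 days. Critical path: Task 1 → Task 5 → Task 6.

Variance along critical path = 0.444 + 4.000 + 1.000 = 5.444; σ = √5.444 = 2.333 days.
Z = (36 − 32) / 2.333 = 1.714
P(T ≤ 36) = Φ(1.714) ≈ 0.957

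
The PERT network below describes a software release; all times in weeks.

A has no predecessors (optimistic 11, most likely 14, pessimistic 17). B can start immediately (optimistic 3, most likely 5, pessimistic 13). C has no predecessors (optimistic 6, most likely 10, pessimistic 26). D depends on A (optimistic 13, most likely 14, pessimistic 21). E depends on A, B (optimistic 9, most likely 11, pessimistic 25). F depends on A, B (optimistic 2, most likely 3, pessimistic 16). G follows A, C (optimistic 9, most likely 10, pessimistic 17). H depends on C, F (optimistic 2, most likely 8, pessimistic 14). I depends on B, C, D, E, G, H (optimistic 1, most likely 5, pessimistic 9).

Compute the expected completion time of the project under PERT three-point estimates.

te_A = (11 + 4·14 + 17)/6 = 84/6 = 14
te_B = (3 + 4·5 + 13)/6 = 36/6 = 6
te_C = (6 + 4·10 + 26)/6 = 72/6 = 12
te_D = (13 + 4·14 + 21)/6 = 90/6 = 15
te_E = (9 + 4·11 + 25)/6 = 78/6 = 13
te_F = (2 + 4·3 + 16)/6 = 30/6 = 5
te_G = (9 + 4·10 + 17)/6 = 66/6 = 11
te_H = (2 + 4·8 + 14)/6 = 48/6 = 8
te_I = (1 + 4·5 + 9)/6 = 30/6 = 5

Forward pass:
ES_A = 0; EF_A = 14
ES_B = 0; EF_B = 6
ES_C = 0; EF_C = 12
ES_D = 14; EF_D = 14+15 = 29
ES_E = max(EF_A=14, EF_B=6) = 14; EF_E = 14+13 = 27
ES_F = max(EF_A=14, EF_B=6) = 14; EF_F = 14+5 = 19
ES_G = max(EF_A=14, EF_C=12) = 14; EF_G = 14+11 = 25
ES_H = max(EF_C=12, EF_F=19) = 19; EF_H = 19+8 = 27
ES_I = max(EF_B=6, EF_C=12, EF_D=29, EF_E=27, EF_G=25, EF_H=27) = 29; EF_I = 29+5 = 34
Expected project duration μ = 34 weeks. Critical path: A → D → I.

34 weeks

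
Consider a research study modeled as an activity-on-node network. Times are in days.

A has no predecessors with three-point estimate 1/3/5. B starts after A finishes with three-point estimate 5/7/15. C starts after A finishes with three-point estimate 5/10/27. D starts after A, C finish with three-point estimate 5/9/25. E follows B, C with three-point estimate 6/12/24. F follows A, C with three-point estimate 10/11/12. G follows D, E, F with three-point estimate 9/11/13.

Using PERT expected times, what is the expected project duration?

39 days

te_A = (1 + 4·3 + 5)/6 = 18/6 = 3
te_B = (5 + 4·7 + 15)/6 = 48/6 = 8
te_C = (5 + 4·10 + 27)/6 = 72/6 = 12
te_D = (5 + 4·9 + 25)/6 = 66/6 = 11
te_E = (6 + 4·12 + 24)/6 = 78/6 = 13
te_F = (10 + 4·11 + 12)/6 = 66/6 = 11
te_G = (9 + 4·11 + 13)/6 = 66/6 = 11

Forward pass:
ES_A = 0; EF_A = 3
ES_B = 3; EF_B = 3+8 = 11
ES_C = 3; EF_C = 3+12 = 15
ES_D = max(EF_A=3, EF_C=15) = 15; EF_D = 15+11 = 26
ES_E = max(EF_B=11, EF_C=15) = 15; EF_E = 15+13 = 28
ES_F = max(EF_A=3, EF_C=15) = 15; EF_F = 15+11 = 26
ES_G = max(EF_D=26, EF_E=28, EF_F=26) = 28; EF_G = 28+11 = 39
Expected project duration μ = 39 days. Critical path: A → C → E → G.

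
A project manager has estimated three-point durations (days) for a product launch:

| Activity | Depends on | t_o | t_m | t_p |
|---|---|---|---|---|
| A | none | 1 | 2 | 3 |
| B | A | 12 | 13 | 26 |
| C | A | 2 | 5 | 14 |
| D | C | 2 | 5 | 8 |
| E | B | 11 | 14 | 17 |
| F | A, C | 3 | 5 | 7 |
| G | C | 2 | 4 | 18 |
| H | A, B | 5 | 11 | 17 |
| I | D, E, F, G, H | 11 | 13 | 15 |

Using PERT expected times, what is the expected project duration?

te_A = (1 + 4·2 + 3)/6 = 12/6 = 2
te_B = (12 + 4·13 + 26)/6 = 90/6 = 15
te_C = (2 + 4·5 + 14)/6 = 36/6 = 6
te_D = (2 + 4·5 + 8)/6 = 30/6 = 5
te_E = (11 + 4·14 + 17)/6 = 84/6 = 14
te_F = (3 + 4·5 + 7)/6 = 30/6 = 5
te_G = (2 + 4·4 + 18)/6 = 36/6 = 6
te_H = (5 + 4·11 + 17)/6 = 66/6 = 11
te_I = (11 + 4·13 + 15)/6 = 78/6 = 13

Forward pass:
ES_A = 0; EF_A = 2
ES_B = 2; EF_B = 2+15 = 17
ES_C = 2; EF_C = 2+6 = 8
ES_D = 8; EF_D = 8+5 = 13
ES_E = 17; EF_E = 17+14 = 31
ES_F = max(EF_A=2, EF_C=8) = 8; EF_F = 8+5 = 13
ES_G = 8; EF_G = 8+6 = 14
ES_H = max(EF_A=2, EF_B=17) = 17; EF_H = 17+11 = 28
ES_I = max(EF_D=13, EF_E=31, EF_F=13, EF_G=14, EF_H=28) = 31; EF_I = 31+13 = 44
Expected project duration μ = 44 days. Critical path: A → B → E → I.

44 days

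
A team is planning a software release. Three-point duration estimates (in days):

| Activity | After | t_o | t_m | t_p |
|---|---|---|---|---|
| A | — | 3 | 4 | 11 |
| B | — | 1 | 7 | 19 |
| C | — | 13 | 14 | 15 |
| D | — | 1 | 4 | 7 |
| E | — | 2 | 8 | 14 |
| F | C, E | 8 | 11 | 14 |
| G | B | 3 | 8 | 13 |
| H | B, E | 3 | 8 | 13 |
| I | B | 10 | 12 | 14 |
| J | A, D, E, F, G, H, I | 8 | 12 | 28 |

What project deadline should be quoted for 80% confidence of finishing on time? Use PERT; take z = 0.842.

te_A = (3 + 4·4 + 11)/6 = 30/6 = 5; σ²_A = ((11−3)/6)² = 1.778
te_B = (1 + 4·7 + 19)/6 = 48/6 = 8; σ²_B = ((19−1)/6)² = 9.000
te_C = (13 + 4·14 + 15)/6 = 84/6 = 14; σ²_C = ((15−13)/6)² = 0.111
te_D = (1 + 4·4 + 7)/6 = 24/6 = 4; σ²_D = ((7−1)/6)² = 1.000
te_E = (2 + 4·8 + 14)/6 = 48/6 = 8; σ²_E = ((14−2)/6)² = 4.000
te_F = (8 + 4·11 + 14)/6 = 66/6 = 11; σ²_F = ((14−8)/6)² = 1.000
te_G = (3 + 4·8 + 13)/6 = 48/6 = 8; σ²_G = ((13−3)/6)² = 2.778
te_H = (3 + 4·8 + 13)/6 = 48/6 = 8; σ²_H = ((13−3)/6)² = 2.778
te_I = (10 + 4·12 + 14)/6 = 72/6 = 12; σ²_I = ((14−10)/6)² = 0.444
te_J = (8 + 4·12 + 28)/6 = 84/6 = 14; σ²_J = ((28−8)/6)² = 11.111

Forward pass:
ES_A = 0; EF_A = 5
ES_B = 0; EF_B = 8
ES_C = 0; EF_C = 14
ES_D = 0; EF_D = 4
ES_E = 0; EF_E = 8
ES_F = max(EF_C=14, EF_E=8) = 14; EF_F = 14+11 = 25
ES_G = 8; EF_G = 8+8 = 16
ES_H = max(EF_B=8, EF_E=8) = 8; EF_H = 8+8 = 16
ES_I = 8; EF_I = 8+12 = 20
ES_J = max(EF_A=5, EF_D=4, EF_E=8, EF_F=25, EF_G=16, EF_H=16, EF_I=20) = 25; EF_J = 25+14 = 39
Expected project duration μ = 39 days. Critical path: C → F → J.

Variance along critical path = 0.111 + 1.000 + 11.111 = 12.222; σ = 3.496 days.
D = μ + z·σ = 39 + 0.842·3.496 = 41.9 days

41.9 days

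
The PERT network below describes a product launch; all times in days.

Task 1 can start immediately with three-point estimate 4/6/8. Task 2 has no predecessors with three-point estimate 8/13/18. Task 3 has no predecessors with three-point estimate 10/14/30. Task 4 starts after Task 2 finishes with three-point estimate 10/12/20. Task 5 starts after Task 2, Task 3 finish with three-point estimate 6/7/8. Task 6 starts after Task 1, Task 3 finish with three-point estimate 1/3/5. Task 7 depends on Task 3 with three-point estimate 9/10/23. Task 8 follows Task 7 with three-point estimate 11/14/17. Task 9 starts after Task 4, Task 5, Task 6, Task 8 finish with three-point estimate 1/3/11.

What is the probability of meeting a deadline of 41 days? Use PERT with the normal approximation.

0.134

te_Task 1 = (4 + 4·6 + 8)/6 = 36/6 = 6; σ²_Task 1 = ((8−4)/6)² = 0.444
te_Task 2 = (8 + 4·13 + 18)/6 = 78/6 = 13; σ²_Task 2 = ((18−8)/6)² = 2.778
te_Task 3 = (10 + 4·14 + 30)/6 = 96/6 = 16; σ²_Task 3 = ((30−10)/6)² = 11.111
te_Task 4 = (10 + 4·12 + 20)/6 = 78/6 = 13; σ²_Task 4 = ((20−10)/6)² = 2.778
te_Task 5 = (6 + 4·7 + 8)/6 = 42/6 = 7; σ²_Task 5 = ((8−6)/6)² = 0.111
te_Task 6 = (1 + 4·3 + 5)/6 = 18/6 = 3; σ²_Task 6 = ((5−1)/6)² = 0.444
te_Task 7 = (9 + 4·10 + 23)/6 = 72/6 = 12; σ²_Task 7 = ((23−9)/6)² = 5.444
te_Task 8 = (11 + 4·14 + 17)/6 = 84/6 = 14; σ²_Task 8 = ((17−11)/6)² = 1.000
te_Task 9 = (1 + 4·3 + 11)/6 = 24/6 = 4; σ²_Task 9 = ((11−1)/6)² = 2.778

Forward pass:
ES_Task 1 = 0; EF_Task 1 = 6
ES_Task 2 = 0; EF_Task 2 = 13
ES_Task 3 = 0; EF_Task 3 = 16
ES_Task 4 = 13; EF_Task 4 = 13+13 = 26
ES_Task 5 = max(EF_Task 2=13, EF_Task 3=16) = 16; EF_Task 5 = 16+7 = 23
ES_Task 6 = max(EF_Task 1=6, EF_Task 3=16) = 16; EF_Task 6 = 16+3 = 19
ES_Task 7 = 16; EF_Task 7 = 16+12 = 28
ES_Task 8 = 28; EF_Task 8 = 28+14 = 42
ES_Task 9 = max(EF_Task 4=26, EF_Task 5=23, EF_Task 6=19, EF_Task 8=42) = 42; EF_Task 9 = 42+4 = 46
Expected project duration μ = 46 days. Critical path: Task 3 → Task 7 → Task 8 → Task 9.

Variance along critical path = 11.111 + 5.444 + 1.000 + 2.778 = 20.333; σ = √20.333 = 4.509 days.
Z = (41 − 46) / 4.509 = -1.109
P(T ≤ 41) = Φ(-1.109) ≈ 0.134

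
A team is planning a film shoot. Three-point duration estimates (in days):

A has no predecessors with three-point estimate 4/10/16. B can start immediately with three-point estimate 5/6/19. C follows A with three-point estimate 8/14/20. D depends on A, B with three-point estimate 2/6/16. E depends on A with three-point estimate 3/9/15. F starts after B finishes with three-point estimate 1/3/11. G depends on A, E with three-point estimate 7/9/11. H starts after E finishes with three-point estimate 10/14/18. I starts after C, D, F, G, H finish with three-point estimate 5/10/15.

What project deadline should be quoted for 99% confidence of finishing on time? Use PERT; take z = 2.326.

51.2 days

te_A = (4 + 4·10 + 16)/6 = 60/6 = 10; σ²_A = ((16−4)/6)² = 4.000
te_B = (5 + 4·6 + 19)/6 = 48/6 = 8; σ²_B = ((19−5)/6)² = 5.444
te_C = (8 + 4·14 + 20)/6 = 84/6 = 14; σ²_C = ((20−8)/6)² = 4.000
te_D = (2 + 4·6 + 16)/6 = 42/6 = 7; σ²_D = ((16−2)/6)² = 5.444
te_E = (3 + 4·9 + 15)/6 = 54/6 = 9; σ²_E = ((15−3)/6)² = 4.000
te_F = (1 + 4·3 + 11)/6 = 24/6 = 4; σ²_F = ((11−1)/6)² = 2.778
te_G = (7 + 4·9 + 11)/6 = 54/6 = 9; σ²_G = ((11−7)/6)² = 0.444
te_H = (10 + 4·14 + 18)/6 = 84/6 = 14; σ²_H = ((18−10)/6)² = 1.778
te_I = (5 + 4·10 + 15)/6 = 60/6 = 10; σ²_I = ((15−5)/6)² = 2.778

Forward pass:
ES_A = 0; EF_A = 10
ES_B = 0; EF_B = 8
ES_C = 10; EF_C = 10+14 = 24
ES_D = max(EF_A=10, EF_B=8) = 10; EF_D = 10+7 = 17
ES_E = 10; EF_E = 10+9 = 19
ES_F = 8; EF_F = 8+4 = 12
ES_G = max(EF_A=10, EF_E=19) = 19; EF_G = 19+9 = 28
ES_H = 19; EF_H = 19+14 = 33
ES_I = max(EF_C=24, EF_D=17, EF_F=12, EF_G=28, EF_H=33) = 33; EF_I = 33+10 = 43
Expected project duration μ = 43 days. Critical path: A → E → H → I.

Variance along critical path = 4.000 + 4.000 + 1.778 + 2.778 = 12.556; σ = 3.543 days.
D = μ + z·σ = 43 + 2.326·3.543 = 51.2 days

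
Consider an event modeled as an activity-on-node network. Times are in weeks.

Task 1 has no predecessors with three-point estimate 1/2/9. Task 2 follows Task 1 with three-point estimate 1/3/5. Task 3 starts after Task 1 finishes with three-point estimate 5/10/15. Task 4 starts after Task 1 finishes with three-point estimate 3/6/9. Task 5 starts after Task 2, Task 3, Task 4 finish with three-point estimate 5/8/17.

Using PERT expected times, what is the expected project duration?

te_Task 1 = (1 + 4·2 + 9)/6 = 18/6 = 3
te_Task 2 = (1 + 4·3 + 5)/6 = 18/6 = 3
te_Task 3 = (5 + 4·10 + 15)/6 = 60/6 = 10
te_Task 4 = (3 + 4·6 + 9)/6 = 36/6 = 6
te_Task 5 = (5 + 4·8 + 17)/6 = 54/6 = 9

Forward pass:
ES_Task 1 = 0; EF_Task 1 = 3
ES_Task 2 = 3; EF_Task 2 = 3+3 = 6
ES_Task 3 = 3; EF_Task 3 = 3+10 = 13
ES_Task 4 = 3; EF_Task 4 = 3+6 = 9
ES_Task 5 = max(EF_Task 2=6, EF_Task 3=13, EF_Task 4=9) = 13; EF_Task 5 = 13+9 = 22
Expected project duration μ = 22 weeks. Critical path: Task 1 → Task 3 → Task 5.

22 weeks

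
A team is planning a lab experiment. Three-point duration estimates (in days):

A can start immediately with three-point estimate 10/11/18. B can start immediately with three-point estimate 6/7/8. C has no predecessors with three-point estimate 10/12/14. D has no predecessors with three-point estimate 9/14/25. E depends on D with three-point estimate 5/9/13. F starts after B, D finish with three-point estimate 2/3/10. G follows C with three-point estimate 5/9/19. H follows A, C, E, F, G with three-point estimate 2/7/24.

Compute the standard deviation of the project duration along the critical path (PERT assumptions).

4.73 days

te_A = (10 + 4·11 + 18)/6 = 72/6 = 12; σ²_A = ((18−10)/6)² = 1.778
te_B = (6 + 4·7 + 8)/6 = 42/6 = 7; σ²_B = ((8−6)/6)² = 0.111
te_C = (10 + 4·12 + 14)/6 = 72/6 = 12; σ²_C = ((14−10)/6)² = 0.444
te_D = (9 + 4·14 + 25)/6 = 90/6 = 15; σ²_D = ((25−9)/6)² = 7.111
te_E = (5 + 4·9 + 13)/6 = 54/6 = 9; σ²_E = ((13−5)/6)² = 1.778
te_F = (2 + 4·3 + 10)/6 = 24/6 = 4; σ²_F = ((10−2)/6)² = 1.778
te_G = (5 + 4·9 + 19)/6 = 60/6 = 10; σ²_G = ((19−5)/6)² = 5.444
te_H = (2 + 4·7 + 24)/6 = 54/6 = 9; σ²_H = ((24−2)/6)² = 13.444

Forward pass:
ES_A = 0; EF_A = 12
ES_B = 0; EF_B = 7
ES_C = 0; EF_C = 12
ES_D = 0; EF_D = 15
ES_E = 15; EF_E = 15+9 = 24
ES_F = max(EF_B=7, EF_D=15) = 15; EF_F = 15+4 = 19
ES_G = 12; EF_G = 12+10 = 22
ES_H = max(EF_A=12, EF_C=12, EF_E=24, EF_F=19, EF_G=22) = 24; EF_H = 24+9 = 33
Expected project duration μ = 33 days. Critical path: D → E → H.

Variance along critical path = 7.111 + 1.778 + 13.444 = 22.333
σ = √22.333 = 4.726 days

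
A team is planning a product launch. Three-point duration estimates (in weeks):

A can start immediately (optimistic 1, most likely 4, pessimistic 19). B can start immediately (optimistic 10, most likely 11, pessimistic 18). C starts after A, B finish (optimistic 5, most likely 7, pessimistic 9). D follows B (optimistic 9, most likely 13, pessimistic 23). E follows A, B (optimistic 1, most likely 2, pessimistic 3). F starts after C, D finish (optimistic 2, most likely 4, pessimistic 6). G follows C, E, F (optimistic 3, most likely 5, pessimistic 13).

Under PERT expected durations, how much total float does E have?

16 weeks

te_A = (1 + 4·4 + 19)/6 = 36/6 = 6
te_B = (10 + 4·11 + 18)/6 = 72/6 = 12
te_C = (5 + 4·7 + 9)/6 = 42/6 = 7
te_D = (9 + 4·13 + 23)/6 = 84/6 = 14
te_E = (1 + 4·2 + 3)/6 = 12/6 = 2
te_F = (2 + 4·4 + 6)/6 = 24/6 = 4
te_G = (3 + 4·5 + 13)/6 = 36/6 = 6

Forward pass:
ES_A = 0; EF_A = 6
ES_B = 0; EF_B = 12
ES_C = max(EF_A=6, EF_B=12) = 12; EF_C = 12+7 = 19
ES_D = 12; EF_D = 12+14 = 26
ES_E = max(EF_A=6, EF_B=12) = 12; EF_E = 12+2 = 14
ES_F = max(EF_C=19, EF_D=26) = 26; EF_F = 26+4 = 30
ES_G = max(EF_C=19, EF_E=14, EF_F=30) = 30; EF_G = 30+6 = 36
Expected project duration μ = 36 weeks. Critical path: B → D → F → G.

Backward pass:
LF_G = 36; LS_G = 36−6 = 30
LF_F = LS_G = 30; LS_F = 30−4 = 26
LF_E = LS_G = 30; LS_E = 30−2 = 28
LF_D = LS_F = 26; LS_D = 26−14 = 12
LF_C = min(LS_F=26, LS_G=30) = 26; LS_C = 26−7 = 19
LF_B = min(LS_C=19, LS_D=12, LS_E=28) = 12; LS_B = 12−12 = 0
LF_A = min(LS_C=19, LS_E=28) = 19; LS_A = 19−6 = 13
Slack_E = LS_E − ES_E = 28 − 12 = 16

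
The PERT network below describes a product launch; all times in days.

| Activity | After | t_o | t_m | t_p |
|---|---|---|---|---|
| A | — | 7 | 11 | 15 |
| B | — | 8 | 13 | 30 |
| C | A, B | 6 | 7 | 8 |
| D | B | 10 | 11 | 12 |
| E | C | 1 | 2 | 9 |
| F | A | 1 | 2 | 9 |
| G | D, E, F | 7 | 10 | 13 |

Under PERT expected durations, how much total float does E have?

1 days

te_A = (7 + 4·11 + 15)/6 = 66/6 = 11
te_B = (8 + 4·13 + 30)/6 = 90/6 = 15
te_C = (6 + 4·7 + 8)/6 = 42/6 = 7
te_D = (10 + 4·11 + 12)/6 = 66/6 = 11
te_E = (1 + 4·2 + 9)/6 = 18/6 = 3
te_F = (1 + 4·2 + 9)/6 = 18/6 = 3
te_G = (7 + 4·10 + 13)/6 = 60/6 = 10

Forward pass:
ES_A = 0; EF_A = 11
ES_B = 0; EF_B = 15
ES_C = max(EF_A=11, EF_B=15) = 15; EF_C = 15+7 = 22
ES_D = 15; EF_D = 15+11 = 26
ES_E = 22; EF_E = 22+3 = 25
ES_F = 11; EF_F = 11+3 = 14
ES_G = max(EF_D=26, EF_E=25, EF_F=14) = 26; EF_G = 26+10 = 36
Expected project duration μ = 36 days. Critical path: B → D → G.

Backward pass:
LF_G = 36; LS_G = 36−10 = 26
LF_F = LS_G = 26; LS_F = 26−3 = 23
LF_E = LS_G = 26; LS_E = 26−3 = 23
LF_D = LS_G = 26; LS_D = 26−11 = 15
LF_C = LS_E = 23; LS_C = 23−7 = 16
LF_B = min(LS_C=16, LS_D=15) = 15; LS_B = 15−15 = 0
LF_A = min(LS_C=16, LS_F=23) = 16; LS_A = 16−11 = 5
Slack_E = LS_E − ES_E = 23 − 22 = 1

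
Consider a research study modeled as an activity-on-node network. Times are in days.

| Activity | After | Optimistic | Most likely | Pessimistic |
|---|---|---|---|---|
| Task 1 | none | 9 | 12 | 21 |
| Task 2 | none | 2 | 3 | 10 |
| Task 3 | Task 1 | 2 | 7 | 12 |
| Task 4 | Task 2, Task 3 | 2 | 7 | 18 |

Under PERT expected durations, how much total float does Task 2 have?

16 days

te_Task 1 = (9 + 4·12 + 21)/6 = 78/6 = 13
te_Task 2 = (2 + 4·3 + 10)/6 = 24/6 = 4
te_Task 3 = (2 + 4·7 + 12)/6 = 42/6 = 7
te_Task 4 = (2 + 4·7 + 18)/6 = 48/6 = 8

Forward pass:
ES_Task 1 = 0; EF_Task 1 = 13
ES_Task 2 = 0; EF_Task 2 = 4
ES_Task 3 = 13; EF_Task 3 = 13+7 = 20
ES_Task 4 = max(EF_Task 2=4, EF_Task 3=20) = 20; EF_Task 4 = 20+8 = 28
Expected project duration μ = 28 days. Critical path: Task 1 → Task 3 → Task 4.

Backward pass:
LF_Task 4 = 28; LS_Task 4 = 28−8 = 20
LF_Task 3 = LS_Task 4 = 20; LS_Task 3 = 20−7 = 13
LF_Task 2 = LS_Task 4 = 20; LS_Task 2 = 20−4 = 16
LF_Task 1 = LS_Task 3 = 13; LS_Task 1 = 13−13 = 0
Slack_Task 2 = LS_Task 2 − ES_Task 2 = 16 − 0 = 16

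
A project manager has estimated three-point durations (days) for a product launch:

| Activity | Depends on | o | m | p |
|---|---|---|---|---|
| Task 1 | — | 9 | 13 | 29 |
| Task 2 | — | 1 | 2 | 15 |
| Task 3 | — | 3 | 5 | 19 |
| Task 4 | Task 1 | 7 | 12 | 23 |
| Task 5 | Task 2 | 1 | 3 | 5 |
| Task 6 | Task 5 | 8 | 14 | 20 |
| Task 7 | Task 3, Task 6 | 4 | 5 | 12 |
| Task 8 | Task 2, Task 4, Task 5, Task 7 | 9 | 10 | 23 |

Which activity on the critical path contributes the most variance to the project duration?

Task 1

te_Task 1 = (9 + 4·13 + 29)/6 = 90/6 = 15; σ²_Task 1 = ((29−9)/6)² = 11.111
te_Task 2 = (1 + 4·2 + 15)/6 = 24/6 = 4; σ²_Task 2 = ((15−1)/6)² = 5.444
te_Task 3 = (3 + 4·5 + 19)/6 = 42/6 = 7; σ²_Task 3 = ((19−3)/6)² = 7.111
te_Task 4 = (7 + 4·12 + 23)/6 = 78/6 = 13; σ²_Task 4 = ((23−7)/6)² = 7.111
te_Task 5 = (1 + 4·3 + 5)/6 = 18/6 = 3; σ²_Task 5 = ((5−1)/6)² = 0.444
te_Task 6 = (8 + 4·14 + 20)/6 = 84/6 = 14; σ²_Task 6 = ((20−8)/6)² = 4.000
te_Task 7 = (4 + 4·5 + 12)/6 = 36/6 = 6; σ²_Task 7 = ((12−4)/6)² = 1.778
te_Task 8 = (9 + 4·10 + 23)/6 = 72/6 = 12; σ²_Task 8 = ((23−9)/6)² = 5.444

Forward pass:
ES_Task 1 = 0; EF_Task 1 = 15
ES_Task 2 = 0; EF_Task 2 = 4
ES_Task 3 = 0; EF_Task 3 = 7
ES_Task 4 = 15; EF_Task 4 = 15+13 = 28
ES_Task 5 = 4; EF_Task 5 = 4+3 = 7
ES_Task 6 = 7; EF_Task 6 = 7+14 = 21
ES_Task 7 = max(EF_Task 3=7, EF_Task 6=21) = 21; EF_Task 7 = 21+6 = 27
ES_Task 8 = max(EF_Task 2=4, EF_Task 4=28, EF_Task 5=7, EF_Task 7=27) = 28; EF_Task 8 = 28+12 = 40
Expected project duration μ = 40 days. Critical path: Task 1 → Task 4 → Task 8.

Variances on critical path: σ²_Task 1=11.111, σ²_Task 4=7.111, σ²_Task 8=5.444.
Largest is σ²_Task 1 = 11.111.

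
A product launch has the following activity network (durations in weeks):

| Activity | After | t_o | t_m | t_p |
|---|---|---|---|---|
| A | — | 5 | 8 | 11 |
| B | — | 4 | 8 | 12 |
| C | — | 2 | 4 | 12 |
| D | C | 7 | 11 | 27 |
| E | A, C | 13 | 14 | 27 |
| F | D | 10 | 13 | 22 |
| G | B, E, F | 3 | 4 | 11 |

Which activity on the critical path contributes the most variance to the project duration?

te_A = (5 + 4·8 + 11)/6 = 48/6 = 8; σ²_A = ((11−5)/6)² = 1.000
te_B = (4 + 4·8 + 12)/6 = 48/6 = 8; σ²_B = ((12−4)/6)² = 1.778
te_C = (2 + 4·4 + 12)/6 = 30/6 = 5; σ²_C = ((12−2)/6)² = 2.778
te_D = (7 + 4·11 + 27)/6 = 78/6 = 13; σ²_D = ((27−7)/6)² = 11.111
te_E = (13 + 4·14 + 27)/6 = 96/6 = 16; σ²_E = ((27−13)/6)² = 5.444
te_F = (10 + 4·13 + 22)/6 = 84/6 = 14; σ²_F = ((22−10)/6)² = 4.000
te_G = (3 + 4·4 + 11)/6 = 30/6 = 5; σ²_G = ((11−3)/6)² = 1.778

Forward pass:
ES_A = 0; EF_A = 8
ES_B = 0; EF_B = 8
ES_C = 0; EF_C = 5
ES_D = 5; EF_D = 5+13 = 18
ES_E = max(EF_A=8, EF_C=5) = 8; EF_E = 8+16 = 24
ES_F = 18; EF_F = 18+14 = 32
ES_G = max(EF_B=8, EF_E=24, EF_F=32) = 32; EF_G = 32+5 = 37
Expected project duration μ = 37 weeks. Critical path: C → D → F → G.

Variances on critical path: σ²_C=2.778, σ²_D=11.111, σ²_F=4.000, σ²_G=1.778.
Largest is σ²_D = 11.111.

D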